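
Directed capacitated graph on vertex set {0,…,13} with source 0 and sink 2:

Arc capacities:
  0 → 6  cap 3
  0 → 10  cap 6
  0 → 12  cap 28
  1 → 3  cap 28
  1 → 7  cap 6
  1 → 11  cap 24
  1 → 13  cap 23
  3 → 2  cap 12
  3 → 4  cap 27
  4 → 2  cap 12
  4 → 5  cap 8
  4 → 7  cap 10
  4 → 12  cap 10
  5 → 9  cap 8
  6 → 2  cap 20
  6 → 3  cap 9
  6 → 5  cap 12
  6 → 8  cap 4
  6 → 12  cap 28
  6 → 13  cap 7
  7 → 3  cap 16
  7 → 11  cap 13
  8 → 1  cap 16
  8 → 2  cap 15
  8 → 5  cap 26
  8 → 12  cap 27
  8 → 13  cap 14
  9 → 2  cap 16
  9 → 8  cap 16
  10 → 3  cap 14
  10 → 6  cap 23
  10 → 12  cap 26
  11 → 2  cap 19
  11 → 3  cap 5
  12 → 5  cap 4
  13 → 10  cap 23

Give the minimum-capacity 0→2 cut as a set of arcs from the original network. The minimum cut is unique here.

Min-cut arcs: {(0,6), (0,10), (12,5)} (total capacity 13)

augment #1: 0→6→2 push 3
augment #2: 0→10→3→2 push 6
augment #3: 0→12→5→9→2 push 4
max flow = 13; residual-reachable set from 0 gives S-side
cut edges (S→T): {(0,6), (0,10), (12,5)} total cap 13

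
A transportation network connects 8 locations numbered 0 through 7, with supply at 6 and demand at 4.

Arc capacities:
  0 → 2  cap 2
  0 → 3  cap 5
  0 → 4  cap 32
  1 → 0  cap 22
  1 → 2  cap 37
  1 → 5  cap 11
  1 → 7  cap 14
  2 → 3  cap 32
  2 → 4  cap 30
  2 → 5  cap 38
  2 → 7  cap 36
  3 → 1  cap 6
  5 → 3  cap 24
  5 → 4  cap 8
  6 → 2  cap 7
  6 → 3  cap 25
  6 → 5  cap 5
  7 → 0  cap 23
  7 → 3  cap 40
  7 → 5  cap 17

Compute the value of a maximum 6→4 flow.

Maximum flow value: 18

augment #1: 6→2→4 bottleneck 7, total now 7
augment #2: 6→5→4 bottleneck 5, total now 12
augment #3: 6→3→1→0→4 bottleneck 6, total now 18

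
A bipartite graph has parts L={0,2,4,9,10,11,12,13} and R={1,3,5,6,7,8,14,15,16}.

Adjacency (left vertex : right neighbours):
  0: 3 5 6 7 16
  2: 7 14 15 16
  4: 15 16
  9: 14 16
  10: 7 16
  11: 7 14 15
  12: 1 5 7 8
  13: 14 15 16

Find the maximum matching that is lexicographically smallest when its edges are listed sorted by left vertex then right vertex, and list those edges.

|M| = 6 (so the lex-smallest maximum matching has 6 edges)
process left vertices in ascending order; for each, take the smallest-labelled available neighbour that still permits 6 edges overall, or leave it unmatched if none does
lex-smallest matching: {0-3, 2-7, 4-15, 9-14, 10-16, 12-1}

Lex-smallest maximum matching: {(0,3), (2,7), (4,15), (9,14), (10,16), (12,1)}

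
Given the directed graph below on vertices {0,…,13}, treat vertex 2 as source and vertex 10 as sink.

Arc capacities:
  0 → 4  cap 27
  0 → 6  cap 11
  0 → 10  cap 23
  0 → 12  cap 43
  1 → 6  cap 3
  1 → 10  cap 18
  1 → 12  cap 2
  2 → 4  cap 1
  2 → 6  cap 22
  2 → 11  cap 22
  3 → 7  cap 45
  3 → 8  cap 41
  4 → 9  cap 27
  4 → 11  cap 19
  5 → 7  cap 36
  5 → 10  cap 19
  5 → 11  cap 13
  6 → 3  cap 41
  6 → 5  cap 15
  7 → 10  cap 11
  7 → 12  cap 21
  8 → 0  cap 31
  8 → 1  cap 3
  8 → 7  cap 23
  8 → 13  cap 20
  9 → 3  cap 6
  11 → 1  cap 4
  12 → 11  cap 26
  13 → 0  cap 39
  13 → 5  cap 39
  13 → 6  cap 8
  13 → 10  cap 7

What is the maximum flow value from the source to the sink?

augment #1: 2→6→5→10 bottleneck 15, total now 15
augment #2: 2→11→1→10 bottleneck 4, total now 19
augment #3: 2→6→3→7→10 bottleneck 7, total now 26
augment #4: 2→4→9→3→7→10 bottleneck 1, total now 27

Maximum flow value: 27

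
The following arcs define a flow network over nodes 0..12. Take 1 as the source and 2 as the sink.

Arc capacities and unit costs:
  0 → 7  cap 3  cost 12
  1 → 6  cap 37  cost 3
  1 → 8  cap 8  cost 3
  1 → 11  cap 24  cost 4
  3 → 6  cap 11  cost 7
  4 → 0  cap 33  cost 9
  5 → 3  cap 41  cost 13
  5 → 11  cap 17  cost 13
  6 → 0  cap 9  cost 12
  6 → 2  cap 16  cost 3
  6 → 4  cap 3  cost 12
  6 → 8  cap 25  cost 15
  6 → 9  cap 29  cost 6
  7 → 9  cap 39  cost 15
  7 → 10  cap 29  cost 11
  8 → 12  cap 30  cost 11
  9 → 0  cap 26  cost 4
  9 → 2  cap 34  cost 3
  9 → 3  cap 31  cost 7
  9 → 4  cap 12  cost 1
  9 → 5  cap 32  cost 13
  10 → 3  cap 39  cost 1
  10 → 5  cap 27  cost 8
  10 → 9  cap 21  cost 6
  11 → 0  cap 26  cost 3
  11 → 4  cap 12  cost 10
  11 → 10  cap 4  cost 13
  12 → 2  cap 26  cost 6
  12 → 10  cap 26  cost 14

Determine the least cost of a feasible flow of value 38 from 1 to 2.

shortest-cost path #1: 1→6→2 push 16 @ unit cost 6 (adds 96)
shortest-cost path #2: 1→6→9→2 push 21 @ unit cost 12 (adds 252)
shortest-cost path #3: 1→8→12→2 push 1 @ unit cost 20 (adds 20)
total cost = 368

Minimum cost for 38 units: 368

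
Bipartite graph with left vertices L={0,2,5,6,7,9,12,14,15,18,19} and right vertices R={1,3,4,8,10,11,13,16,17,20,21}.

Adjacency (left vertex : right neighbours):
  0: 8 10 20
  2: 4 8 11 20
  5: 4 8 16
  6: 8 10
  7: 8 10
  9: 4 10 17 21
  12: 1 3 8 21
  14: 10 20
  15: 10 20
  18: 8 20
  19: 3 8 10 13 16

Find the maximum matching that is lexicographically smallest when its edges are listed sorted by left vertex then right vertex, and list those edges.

|M| = 8 (so the lex-smallest maximum matching has 8 edges)
process left vertices in ascending order; for each, take the smallest-labelled available neighbour that still permits 8 edges overall, or leave it unmatched if none does
lex-smallest matching: {0-8, 2-4, 5-16, 6-10, 9-17, 12-1, 14-20, 19-3}

Lex-smallest maximum matching: {(0,8), (2,4), (5,16), (6,10), (9,17), (12,1), (14,20), (19,3)}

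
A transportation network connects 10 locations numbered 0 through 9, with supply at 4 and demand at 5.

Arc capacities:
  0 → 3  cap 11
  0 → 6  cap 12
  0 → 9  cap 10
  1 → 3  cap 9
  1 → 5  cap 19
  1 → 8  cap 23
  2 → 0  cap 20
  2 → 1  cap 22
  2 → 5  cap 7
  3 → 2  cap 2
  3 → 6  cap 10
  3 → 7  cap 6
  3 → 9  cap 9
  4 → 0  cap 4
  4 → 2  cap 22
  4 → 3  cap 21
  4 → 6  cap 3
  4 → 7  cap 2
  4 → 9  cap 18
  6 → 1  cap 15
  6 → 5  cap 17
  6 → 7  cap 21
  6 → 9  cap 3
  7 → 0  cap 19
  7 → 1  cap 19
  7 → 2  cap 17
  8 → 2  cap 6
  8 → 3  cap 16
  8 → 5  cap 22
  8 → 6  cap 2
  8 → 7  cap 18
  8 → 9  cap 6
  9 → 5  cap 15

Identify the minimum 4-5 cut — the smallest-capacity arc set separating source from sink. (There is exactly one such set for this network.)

augment #1: 4→2→5 push 7
augment #2: 4→6→5 push 3
augment #3: 4→9→5 push 15
augment #4: 4→0→6→5 push 4
augment #5: 4→2→1→5 push 15
augment #6: 4→3→6→5 push 10
augment #7: 4→7→1→5 push 2
augment #8: 4→3→2→1→5 push 2
augment #9: 4→3→7→1→8→5 push 6
max flow = 64; residual-reachable set from 4 gives S-side
cut edges (S→T): {(3,2), (3,6), (3,7), (4,0), (4,2), (4,6), (4,7), (9,5)} total cap 64

Min-cut arcs: {(3,2), (3,6), (3,7), (4,0), (4,2), (4,6), (4,7), (9,5)} (total capacity 64)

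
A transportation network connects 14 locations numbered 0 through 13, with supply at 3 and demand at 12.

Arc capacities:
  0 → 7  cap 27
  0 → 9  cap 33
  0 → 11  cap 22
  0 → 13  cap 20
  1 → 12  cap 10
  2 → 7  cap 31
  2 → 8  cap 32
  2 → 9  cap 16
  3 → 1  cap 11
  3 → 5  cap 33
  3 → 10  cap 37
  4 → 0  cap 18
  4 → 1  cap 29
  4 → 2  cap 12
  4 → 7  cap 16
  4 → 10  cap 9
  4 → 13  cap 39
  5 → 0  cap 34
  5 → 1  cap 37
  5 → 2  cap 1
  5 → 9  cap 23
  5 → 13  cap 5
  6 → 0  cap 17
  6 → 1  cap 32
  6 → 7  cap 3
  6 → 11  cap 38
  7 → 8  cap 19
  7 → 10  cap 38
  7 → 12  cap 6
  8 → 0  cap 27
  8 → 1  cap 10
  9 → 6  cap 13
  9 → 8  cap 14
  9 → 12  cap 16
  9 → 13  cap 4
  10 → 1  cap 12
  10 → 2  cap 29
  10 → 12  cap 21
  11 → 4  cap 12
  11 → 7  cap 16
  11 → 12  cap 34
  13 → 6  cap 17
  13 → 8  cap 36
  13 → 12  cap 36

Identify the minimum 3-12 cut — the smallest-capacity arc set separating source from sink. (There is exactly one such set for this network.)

augment #1: 3→1→12 push 10
augment #2: 3→10→12 push 21
augment #3: 3→5→9→12 push 16
augment #4: 3→5→13→12 push 5
augment #5: 3→5→0→7→12 push 6
augment #6: 3→5→0→11→12 push 6
augment #7: 3→10→2→9→13→12 push 4
augment #8: 3→10→2→7→0→11→12 push 6
augment #9: 3→10→2→8→0→11→12 push 6
max flow = 80; residual-reachable set from 3 gives S-side
cut edges (S→T): {(1,12), (3,5), (3,10)} total cap 80

Min-cut arcs: {(1,12), (3,5), (3,10)} (total capacity 80)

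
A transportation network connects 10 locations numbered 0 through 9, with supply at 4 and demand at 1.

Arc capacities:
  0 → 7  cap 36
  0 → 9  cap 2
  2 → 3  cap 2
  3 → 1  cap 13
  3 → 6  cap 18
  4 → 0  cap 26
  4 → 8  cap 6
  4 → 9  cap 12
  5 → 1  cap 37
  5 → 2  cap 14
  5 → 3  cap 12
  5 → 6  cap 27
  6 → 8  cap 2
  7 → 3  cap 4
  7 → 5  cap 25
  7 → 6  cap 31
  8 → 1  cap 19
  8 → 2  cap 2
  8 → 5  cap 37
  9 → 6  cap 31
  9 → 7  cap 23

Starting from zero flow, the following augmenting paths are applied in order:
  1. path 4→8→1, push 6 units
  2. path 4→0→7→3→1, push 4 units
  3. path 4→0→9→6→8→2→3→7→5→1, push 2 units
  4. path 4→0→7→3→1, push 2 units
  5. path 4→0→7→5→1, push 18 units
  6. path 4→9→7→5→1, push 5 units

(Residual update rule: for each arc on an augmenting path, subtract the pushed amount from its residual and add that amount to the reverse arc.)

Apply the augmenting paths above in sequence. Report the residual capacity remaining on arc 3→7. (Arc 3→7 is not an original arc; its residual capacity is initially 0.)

Residual capacity of (3,7): 4

after path 1 (4→8→1, push 6): res(3,7)=0
after path 2 (4→0→7→3→1, push 4): res(3,7)=4
after path 3 (4→0→9→6→8→2→3→7→5→1, push 2): res(3,7)=2
after path 4 (4→0→7→3→1, push 2): res(3,7)=4
after path 5 (4→0→7→5→1, push 18): res(3,7)=4
after path 6 (4→9→7→5→1, push 5): res(3,7)=4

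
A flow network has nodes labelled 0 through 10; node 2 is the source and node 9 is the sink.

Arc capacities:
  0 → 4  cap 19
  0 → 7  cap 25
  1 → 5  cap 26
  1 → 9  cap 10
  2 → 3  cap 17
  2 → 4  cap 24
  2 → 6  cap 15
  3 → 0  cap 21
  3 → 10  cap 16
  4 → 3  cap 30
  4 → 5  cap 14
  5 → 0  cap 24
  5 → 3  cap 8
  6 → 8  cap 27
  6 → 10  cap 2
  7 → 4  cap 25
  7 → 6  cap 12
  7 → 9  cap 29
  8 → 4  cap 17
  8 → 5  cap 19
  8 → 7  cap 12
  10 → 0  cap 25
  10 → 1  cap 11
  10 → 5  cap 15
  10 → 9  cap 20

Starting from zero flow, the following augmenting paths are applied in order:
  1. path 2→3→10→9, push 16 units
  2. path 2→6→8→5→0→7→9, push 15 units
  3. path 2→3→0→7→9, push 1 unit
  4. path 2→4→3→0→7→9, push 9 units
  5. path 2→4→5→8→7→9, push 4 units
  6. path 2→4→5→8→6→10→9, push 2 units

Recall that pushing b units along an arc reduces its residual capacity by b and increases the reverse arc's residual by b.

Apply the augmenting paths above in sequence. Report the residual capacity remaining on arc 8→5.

after path 1 (2→3→10→9, push 16): res(8,5)=19
after path 2 (2→6→8→5→0→7→9, push 15): res(8,5)=4
after path 3 (2→3→0→7→9, push 1): res(8,5)=4
after path 4 (2→4→3→0→7→9, push 9): res(8,5)=4
after path 5 (2→4→5→8→7→9, push 4): res(8,5)=8
after path 6 (2→4→5→8→6→10→9, push 2): res(8,5)=10

Residual capacity of (8,5): 10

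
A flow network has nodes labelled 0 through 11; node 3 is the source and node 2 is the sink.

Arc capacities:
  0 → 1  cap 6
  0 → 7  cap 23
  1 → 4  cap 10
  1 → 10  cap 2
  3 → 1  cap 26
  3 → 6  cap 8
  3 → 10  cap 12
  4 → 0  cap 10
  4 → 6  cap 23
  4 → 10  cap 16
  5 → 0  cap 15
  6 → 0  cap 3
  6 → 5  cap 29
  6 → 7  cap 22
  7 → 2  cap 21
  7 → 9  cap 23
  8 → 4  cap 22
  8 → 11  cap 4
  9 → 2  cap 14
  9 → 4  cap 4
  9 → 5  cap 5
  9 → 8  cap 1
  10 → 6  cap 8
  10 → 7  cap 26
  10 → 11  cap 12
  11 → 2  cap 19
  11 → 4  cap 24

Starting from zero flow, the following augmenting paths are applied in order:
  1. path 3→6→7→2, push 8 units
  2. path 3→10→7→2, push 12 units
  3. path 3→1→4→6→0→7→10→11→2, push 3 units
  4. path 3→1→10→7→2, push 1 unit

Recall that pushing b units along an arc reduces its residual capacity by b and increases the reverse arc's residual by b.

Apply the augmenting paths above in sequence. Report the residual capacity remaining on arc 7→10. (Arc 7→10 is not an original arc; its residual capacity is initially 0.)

Residual capacity of (7,10): 10

after path 1 (3→6→7→2, push 8): res(7,10)=0
after path 2 (3→10→7→2, push 12): res(7,10)=12
after path 3 (3→1→4→6→0→7→10→11→2, push 3): res(7,10)=9
after path 4 (3→1→10→7→2, push 1): res(7,10)=10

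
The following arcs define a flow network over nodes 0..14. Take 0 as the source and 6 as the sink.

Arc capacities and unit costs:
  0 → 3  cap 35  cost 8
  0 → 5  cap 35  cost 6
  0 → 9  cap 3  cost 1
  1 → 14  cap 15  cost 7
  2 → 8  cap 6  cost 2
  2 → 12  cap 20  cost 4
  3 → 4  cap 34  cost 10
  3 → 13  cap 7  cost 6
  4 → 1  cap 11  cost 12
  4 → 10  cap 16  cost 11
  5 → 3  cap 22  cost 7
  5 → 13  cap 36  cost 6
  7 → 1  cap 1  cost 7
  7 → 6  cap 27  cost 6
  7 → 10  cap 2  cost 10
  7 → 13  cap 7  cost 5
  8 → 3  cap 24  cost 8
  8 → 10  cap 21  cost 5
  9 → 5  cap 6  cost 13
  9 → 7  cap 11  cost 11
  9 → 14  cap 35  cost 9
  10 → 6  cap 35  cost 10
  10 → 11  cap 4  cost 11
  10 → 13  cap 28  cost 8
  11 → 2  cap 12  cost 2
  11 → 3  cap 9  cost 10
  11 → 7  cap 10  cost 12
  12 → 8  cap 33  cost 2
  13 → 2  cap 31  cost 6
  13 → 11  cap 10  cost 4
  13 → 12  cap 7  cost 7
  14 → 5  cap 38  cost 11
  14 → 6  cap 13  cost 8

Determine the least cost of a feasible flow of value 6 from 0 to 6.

shortest-cost path #1: 0→9→14→6 push 3 @ unit cost 18 (adds 54)
shortest-cost path #2: 0→5→13→11→7→6 push 3 @ unit cost 34 (adds 102)
total cost = 156

Minimum cost for 6 units: 156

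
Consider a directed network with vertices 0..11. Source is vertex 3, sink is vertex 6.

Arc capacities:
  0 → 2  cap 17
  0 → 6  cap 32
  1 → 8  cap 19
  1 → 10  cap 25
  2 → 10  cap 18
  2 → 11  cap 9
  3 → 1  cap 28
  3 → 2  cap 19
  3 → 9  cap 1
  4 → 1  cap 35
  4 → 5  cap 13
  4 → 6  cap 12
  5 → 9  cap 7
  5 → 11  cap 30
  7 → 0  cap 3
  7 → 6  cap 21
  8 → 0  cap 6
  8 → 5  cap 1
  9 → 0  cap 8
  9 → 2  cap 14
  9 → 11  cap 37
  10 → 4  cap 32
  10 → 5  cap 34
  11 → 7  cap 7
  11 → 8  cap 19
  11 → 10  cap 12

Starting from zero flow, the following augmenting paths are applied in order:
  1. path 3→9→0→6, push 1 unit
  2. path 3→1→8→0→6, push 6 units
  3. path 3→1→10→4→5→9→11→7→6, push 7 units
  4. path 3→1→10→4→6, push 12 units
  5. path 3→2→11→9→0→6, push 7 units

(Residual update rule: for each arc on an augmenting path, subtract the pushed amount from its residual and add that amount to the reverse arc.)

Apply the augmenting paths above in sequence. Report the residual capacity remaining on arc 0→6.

Residual capacity of (0,6): 18

after path 1 (3→9→0→6, push 1): res(0,6)=31
after path 2 (3→1→8→0→6, push 6): res(0,6)=25
after path 3 (3→1→10→4→5→9→11→7→6, push 7): res(0,6)=25
after path 4 (3→1→10→4→6, push 12): res(0,6)=25
after path 5 (3→2→11→9→0→6, push 7): res(0,6)=18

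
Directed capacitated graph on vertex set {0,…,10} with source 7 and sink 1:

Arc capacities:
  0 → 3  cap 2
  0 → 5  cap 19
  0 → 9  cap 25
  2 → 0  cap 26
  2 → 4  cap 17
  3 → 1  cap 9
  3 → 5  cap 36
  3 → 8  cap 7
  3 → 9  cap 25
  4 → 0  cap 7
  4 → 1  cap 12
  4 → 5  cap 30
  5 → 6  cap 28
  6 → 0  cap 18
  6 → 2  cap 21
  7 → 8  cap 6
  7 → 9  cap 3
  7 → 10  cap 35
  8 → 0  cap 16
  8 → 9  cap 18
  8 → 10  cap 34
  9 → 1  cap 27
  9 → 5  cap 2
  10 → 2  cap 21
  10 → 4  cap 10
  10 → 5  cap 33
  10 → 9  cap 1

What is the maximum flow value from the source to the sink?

augment #1: 7→9→1 bottleneck 3, total now 3
augment #2: 7→8→9→1 bottleneck 6, total now 9
augment #3: 7→10→4→1 bottleneck 10, total now 19
augment #4: 7→10→9→1 bottleneck 1, total now 20
augment #5: 7→10→2→4→1 bottleneck 2, total now 22
augment #6: 7→10→2→0→3→1 bottleneck 2, total now 24
augment #7: 7→10→2→0→9→1 bottleneck 17, total now 41

Maximum flow value: 41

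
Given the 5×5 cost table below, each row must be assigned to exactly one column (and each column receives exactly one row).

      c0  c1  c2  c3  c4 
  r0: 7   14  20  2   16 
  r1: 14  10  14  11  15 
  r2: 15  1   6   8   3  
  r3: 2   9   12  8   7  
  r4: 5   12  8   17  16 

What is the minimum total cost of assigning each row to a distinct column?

optimal assignment: row0→col3 (cost 2), row1→col1 (cost 10), row2→col4 (cost 3), row3→col0 (cost 2), row4→col2 (cost 8)
total = 2 + 10 + 3 + 2 + 8 = 25

Minimum assignment cost: 25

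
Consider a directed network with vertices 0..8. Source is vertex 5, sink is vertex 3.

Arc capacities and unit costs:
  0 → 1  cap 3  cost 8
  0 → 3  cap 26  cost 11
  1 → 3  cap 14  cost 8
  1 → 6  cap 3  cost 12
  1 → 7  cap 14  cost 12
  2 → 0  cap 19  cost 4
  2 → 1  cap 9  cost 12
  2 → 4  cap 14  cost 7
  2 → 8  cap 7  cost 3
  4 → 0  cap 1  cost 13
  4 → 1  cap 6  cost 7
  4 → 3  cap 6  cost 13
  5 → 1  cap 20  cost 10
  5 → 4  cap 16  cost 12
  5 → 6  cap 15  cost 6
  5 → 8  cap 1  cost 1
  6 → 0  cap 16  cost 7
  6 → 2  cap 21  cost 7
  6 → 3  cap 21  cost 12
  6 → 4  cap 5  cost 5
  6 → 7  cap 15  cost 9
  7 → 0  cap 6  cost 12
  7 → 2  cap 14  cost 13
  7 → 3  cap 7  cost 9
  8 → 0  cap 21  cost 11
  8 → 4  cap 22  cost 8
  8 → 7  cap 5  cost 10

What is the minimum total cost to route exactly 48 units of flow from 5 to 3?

shortest-cost path #1: 5→6→3 push 15 @ unit cost 18 (adds 270)
shortest-cost path #2: 5→1→3 push 14 @ unit cost 18 (adds 252)
shortest-cost path #3: 5→8→7→3 push 1 @ unit cost 20 (adds 20)
shortest-cost path #4: 5→4→3 push 6 @ unit cost 25 (adds 150)
shortest-cost path #5: 5→1→7→3 push 6 @ unit cost 31 (adds 186)
shortest-cost path #6: 5→4→0→3 push 1 @ unit cost 36 (adds 36)
shortest-cost path #7: 5→4→1→6→3 push 3 @ unit cost 43 (adds 129)
shortest-cost path #8: 5→4→1→7→8→0→3 push 1 @ unit cost 43 (adds 43)
shortest-cost path #9: 5→4→1→7→0→3 push 1 @ unit cost 54 (adds 54)
total cost = 1140

Minimum cost for 48 units: 1140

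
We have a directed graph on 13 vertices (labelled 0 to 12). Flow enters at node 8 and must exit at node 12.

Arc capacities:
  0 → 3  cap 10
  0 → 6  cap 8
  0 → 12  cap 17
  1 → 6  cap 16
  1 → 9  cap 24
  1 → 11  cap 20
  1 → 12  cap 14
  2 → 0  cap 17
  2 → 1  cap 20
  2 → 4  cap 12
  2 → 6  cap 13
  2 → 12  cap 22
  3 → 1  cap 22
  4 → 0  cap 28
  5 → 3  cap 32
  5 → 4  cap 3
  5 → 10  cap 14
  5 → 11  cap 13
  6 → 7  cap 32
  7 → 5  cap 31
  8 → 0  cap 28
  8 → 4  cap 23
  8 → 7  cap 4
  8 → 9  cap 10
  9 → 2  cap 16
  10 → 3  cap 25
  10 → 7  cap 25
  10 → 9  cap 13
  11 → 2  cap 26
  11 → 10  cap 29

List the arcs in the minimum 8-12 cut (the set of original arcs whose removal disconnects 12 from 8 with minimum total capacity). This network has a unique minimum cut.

augment #1: 8→0→12 push 17
augment #2: 8→9→2→12 push 10
augment #3: 8→0→3→1→12 push 10
augment #4: 8→7→5→3→1→12 push 4
augment #5: 8→0→6→7→5→11→2→12 push 1
augment #6: 8→4→0→6→7→5→11→2→12 push 7
max flow = 49; residual-reachable set from 8 gives S-side
cut edges (S→T): {(0,3), (0,6), (0,12), (8,7), (8,9)} total cap 49

Min-cut arcs: {(0,3), (0,6), (0,12), (8,7), (8,9)} (total capacity 49)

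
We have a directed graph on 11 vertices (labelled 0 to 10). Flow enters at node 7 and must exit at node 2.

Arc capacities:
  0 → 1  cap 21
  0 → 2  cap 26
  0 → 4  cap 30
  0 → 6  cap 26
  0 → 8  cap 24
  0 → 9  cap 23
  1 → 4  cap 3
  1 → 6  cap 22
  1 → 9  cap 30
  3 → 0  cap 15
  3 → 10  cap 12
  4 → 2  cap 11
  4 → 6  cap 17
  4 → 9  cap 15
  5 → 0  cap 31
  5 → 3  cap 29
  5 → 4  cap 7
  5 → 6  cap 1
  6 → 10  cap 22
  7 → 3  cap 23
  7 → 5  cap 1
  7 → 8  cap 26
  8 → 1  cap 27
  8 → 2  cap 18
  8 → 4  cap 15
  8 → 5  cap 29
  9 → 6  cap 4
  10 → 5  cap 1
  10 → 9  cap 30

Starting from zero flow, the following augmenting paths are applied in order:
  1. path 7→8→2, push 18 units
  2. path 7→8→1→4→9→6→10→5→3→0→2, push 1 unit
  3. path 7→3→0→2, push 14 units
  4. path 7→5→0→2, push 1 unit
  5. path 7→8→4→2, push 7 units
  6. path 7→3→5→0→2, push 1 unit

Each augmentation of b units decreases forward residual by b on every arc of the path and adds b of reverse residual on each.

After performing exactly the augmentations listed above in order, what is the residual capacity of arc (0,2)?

Residual capacity of (0,2): 9

after path 1 (7→8→2, push 18): res(0,2)=26
after path 2 (7→8→1→4→9→6→10→5→3→0→2, push 1): res(0,2)=25
after path 3 (7→3→0→2, push 14): res(0,2)=11
after path 4 (7→5→0→2, push 1): res(0,2)=10
after path 5 (7→8→4→2, push 7): res(0,2)=10
after path 6 (7→3→5→0→2, push 1): res(0,2)=9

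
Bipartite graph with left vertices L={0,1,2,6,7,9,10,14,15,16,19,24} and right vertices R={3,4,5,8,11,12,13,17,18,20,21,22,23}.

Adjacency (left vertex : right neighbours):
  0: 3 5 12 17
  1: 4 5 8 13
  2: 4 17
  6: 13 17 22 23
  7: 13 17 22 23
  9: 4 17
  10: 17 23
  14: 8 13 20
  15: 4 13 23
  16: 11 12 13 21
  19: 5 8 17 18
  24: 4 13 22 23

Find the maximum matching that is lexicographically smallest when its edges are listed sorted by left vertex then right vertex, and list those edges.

Lex-smallest maximum matching: {(0,3), (1,5), (2,4), (6,13), (7,17), (10,23), (14,8), (16,11), (19,18), (24,22)}

|M| = 10 (so the lex-smallest maximum matching has 10 edges)
process left vertices in ascending order; for each, take the smallest-labelled available neighbour that still permits 10 edges overall, or leave it unmatched if none does
lex-smallest matching: {0-3, 1-5, 2-4, 6-13, 7-17, 10-23, 14-8, 16-11, 19-18, 24-22}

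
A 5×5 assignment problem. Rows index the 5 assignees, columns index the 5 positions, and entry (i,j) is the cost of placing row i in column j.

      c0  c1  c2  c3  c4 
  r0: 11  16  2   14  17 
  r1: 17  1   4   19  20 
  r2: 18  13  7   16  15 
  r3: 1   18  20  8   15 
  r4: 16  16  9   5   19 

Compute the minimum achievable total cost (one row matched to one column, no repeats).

optimal assignment: row0→col2 (cost 2), row1→col1 (cost 1), row2→col4 (cost 15), row3→col0 (cost 1), row4→col3 (cost 5)
total = 2 + 1 + 15 + 1 + 5 = 24

Minimum assignment cost: 24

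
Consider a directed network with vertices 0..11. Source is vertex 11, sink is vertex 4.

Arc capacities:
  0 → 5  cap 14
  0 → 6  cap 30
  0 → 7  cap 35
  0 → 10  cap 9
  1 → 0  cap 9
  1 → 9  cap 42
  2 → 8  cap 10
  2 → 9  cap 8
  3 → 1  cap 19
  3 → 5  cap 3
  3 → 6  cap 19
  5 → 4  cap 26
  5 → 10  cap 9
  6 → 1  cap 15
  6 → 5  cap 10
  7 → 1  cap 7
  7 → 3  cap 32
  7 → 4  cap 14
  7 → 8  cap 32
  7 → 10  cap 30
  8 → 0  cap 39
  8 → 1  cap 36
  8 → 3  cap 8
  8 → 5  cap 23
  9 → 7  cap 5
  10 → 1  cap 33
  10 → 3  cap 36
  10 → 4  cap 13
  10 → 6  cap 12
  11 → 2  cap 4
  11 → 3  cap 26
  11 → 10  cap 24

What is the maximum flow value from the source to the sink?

augment #1: 11→10→4 bottleneck 13, total now 13
augment #2: 11→3→5→4 bottleneck 3, total now 16
augment #3: 11→2→8→5→4 bottleneck 4, total now 20
augment #4: 11→3→6→5→4 bottleneck 10, total now 30
augment #5: 11→3→1→0→5→4 bottleneck 9, total now 39
augment #6: 11→3→1→9→7→4 bottleneck 4, total now 43
augment #7: 11→10→1→9→7→4 bottleneck 1, total now 44

Maximum flow value: 44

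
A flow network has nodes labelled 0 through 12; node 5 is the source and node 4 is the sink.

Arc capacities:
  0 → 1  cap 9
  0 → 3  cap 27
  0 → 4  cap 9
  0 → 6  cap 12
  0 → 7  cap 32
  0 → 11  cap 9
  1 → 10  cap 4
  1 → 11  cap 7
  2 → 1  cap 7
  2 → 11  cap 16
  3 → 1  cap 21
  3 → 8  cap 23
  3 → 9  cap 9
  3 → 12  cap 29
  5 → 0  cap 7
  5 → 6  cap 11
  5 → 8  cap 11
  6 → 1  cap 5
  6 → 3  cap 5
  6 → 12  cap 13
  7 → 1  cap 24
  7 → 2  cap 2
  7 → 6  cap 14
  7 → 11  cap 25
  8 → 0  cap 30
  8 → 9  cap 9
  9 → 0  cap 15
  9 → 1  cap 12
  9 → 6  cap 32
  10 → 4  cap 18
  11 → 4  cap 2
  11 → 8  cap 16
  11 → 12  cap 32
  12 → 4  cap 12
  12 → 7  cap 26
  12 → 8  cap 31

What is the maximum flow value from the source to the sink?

Maximum flow value: 27

augment #1: 5→0→4 bottleneck 7, total now 7
augment #2: 5→6→12→4 bottleneck 11, total now 18
augment #3: 5→8→0→4 bottleneck 2, total now 20
augment #4: 5→8→0→11→4 bottleneck 2, total now 22
augment #5: 5→8→0→1→10→4 bottleneck 4, total now 26
augment #6: 5→8→0→3→12→4 bottleneck 1, total now 27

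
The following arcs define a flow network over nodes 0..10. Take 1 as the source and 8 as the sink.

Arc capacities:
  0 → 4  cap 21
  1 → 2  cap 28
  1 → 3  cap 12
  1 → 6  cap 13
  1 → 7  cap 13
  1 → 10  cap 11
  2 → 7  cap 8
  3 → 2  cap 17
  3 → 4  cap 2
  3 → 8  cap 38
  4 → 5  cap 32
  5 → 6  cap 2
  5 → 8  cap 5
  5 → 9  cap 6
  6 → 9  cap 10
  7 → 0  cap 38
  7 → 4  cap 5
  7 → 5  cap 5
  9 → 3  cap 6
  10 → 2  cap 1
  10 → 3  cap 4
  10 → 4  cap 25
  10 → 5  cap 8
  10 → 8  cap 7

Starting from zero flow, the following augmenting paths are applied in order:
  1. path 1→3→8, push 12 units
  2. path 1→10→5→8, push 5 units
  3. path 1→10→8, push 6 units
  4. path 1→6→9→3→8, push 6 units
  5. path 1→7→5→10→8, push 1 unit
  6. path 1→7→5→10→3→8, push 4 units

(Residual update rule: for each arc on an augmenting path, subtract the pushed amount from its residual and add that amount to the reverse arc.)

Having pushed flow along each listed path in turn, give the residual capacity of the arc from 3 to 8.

Residual capacity of (3,8): 16

after path 1 (1→3→8, push 12): res(3,8)=26
after path 2 (1→10→5→8, push 5): res(3,8)=26
after path 3 (1→10→8, push 6): res(3,8)=26
after path 4 (1→6→9→3→8, push 6): res(3,8)=20
after path 5 (1→7→5→10→8, push 1): res(3,8)=20
after path 6 (1→7→5→10→3→8, push 4): res(3,8)=16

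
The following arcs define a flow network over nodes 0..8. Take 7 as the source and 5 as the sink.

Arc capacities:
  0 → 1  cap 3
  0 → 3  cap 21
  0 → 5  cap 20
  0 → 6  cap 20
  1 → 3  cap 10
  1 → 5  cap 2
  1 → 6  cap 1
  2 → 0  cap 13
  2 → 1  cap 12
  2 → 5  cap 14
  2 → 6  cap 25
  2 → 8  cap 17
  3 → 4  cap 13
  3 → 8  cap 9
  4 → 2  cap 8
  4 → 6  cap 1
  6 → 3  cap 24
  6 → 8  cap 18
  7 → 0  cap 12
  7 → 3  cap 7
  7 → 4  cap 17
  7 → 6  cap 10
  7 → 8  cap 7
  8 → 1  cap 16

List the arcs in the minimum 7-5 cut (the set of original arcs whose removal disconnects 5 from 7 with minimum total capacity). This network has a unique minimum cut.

Min-cut arcs: {(1,5), (4,2), (7,0)} (total capacity 22)

augment #1: 7→0→5 push 12
augment #2: 7→4→2→5 push 8
augment #3: 7→8→1→5 push 2
max flow = 22; residual-reachable set from 7 gives S-side
cut edges (S→T): {(1,5), (4,2), (7,0)} total cap 22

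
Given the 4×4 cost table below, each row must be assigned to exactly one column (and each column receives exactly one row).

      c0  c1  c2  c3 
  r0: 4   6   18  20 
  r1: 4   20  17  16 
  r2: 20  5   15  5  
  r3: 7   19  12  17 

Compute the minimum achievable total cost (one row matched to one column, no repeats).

Minimum assignment cost: 27

optimal assignment: row0→col1 (cost 6), row1→col0 (cost 4), row2→col3 (cost 5), row3→col2 (cost 12)
total = 6 + 4 + 5 + 12 = 27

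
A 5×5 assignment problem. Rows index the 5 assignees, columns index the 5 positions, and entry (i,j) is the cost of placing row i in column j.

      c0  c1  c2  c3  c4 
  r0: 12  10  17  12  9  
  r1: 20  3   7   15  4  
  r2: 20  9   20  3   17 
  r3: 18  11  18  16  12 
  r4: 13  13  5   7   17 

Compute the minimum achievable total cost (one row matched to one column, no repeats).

Minimum assignment cost: 35

one of 2 optimal assignments: row0→col0 (cost 12), row1→col1 (cost 3), row2→col3 (cost 3), row3→col4 (cost 12), row4→col2 (cost 5)
total = 12 + 3 + 3 + 12 + 5 = 35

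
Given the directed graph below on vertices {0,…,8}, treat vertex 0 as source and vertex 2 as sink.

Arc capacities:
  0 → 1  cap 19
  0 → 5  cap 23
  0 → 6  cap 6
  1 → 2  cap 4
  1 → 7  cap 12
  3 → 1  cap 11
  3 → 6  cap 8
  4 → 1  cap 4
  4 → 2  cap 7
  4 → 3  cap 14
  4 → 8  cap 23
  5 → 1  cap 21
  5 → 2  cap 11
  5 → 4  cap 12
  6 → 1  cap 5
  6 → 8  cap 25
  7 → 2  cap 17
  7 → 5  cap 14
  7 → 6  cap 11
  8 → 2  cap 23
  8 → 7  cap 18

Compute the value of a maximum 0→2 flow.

augment #1: 0→1→2 bottleneck 4, total now 4
augment #2: 0→5→2 bottleneck 11, total now 15
augment #3: 0→1→7→2 bottleneck 12, total now 27
augment #4: 0→5→4→2 bottleneck 7, total now 34
augment #5: 0→6→8→2 bottleneck 6, total now 40
augment #6: 0→5→4→8→2 bottleneck 5, total now 45

Maximum flow value: 45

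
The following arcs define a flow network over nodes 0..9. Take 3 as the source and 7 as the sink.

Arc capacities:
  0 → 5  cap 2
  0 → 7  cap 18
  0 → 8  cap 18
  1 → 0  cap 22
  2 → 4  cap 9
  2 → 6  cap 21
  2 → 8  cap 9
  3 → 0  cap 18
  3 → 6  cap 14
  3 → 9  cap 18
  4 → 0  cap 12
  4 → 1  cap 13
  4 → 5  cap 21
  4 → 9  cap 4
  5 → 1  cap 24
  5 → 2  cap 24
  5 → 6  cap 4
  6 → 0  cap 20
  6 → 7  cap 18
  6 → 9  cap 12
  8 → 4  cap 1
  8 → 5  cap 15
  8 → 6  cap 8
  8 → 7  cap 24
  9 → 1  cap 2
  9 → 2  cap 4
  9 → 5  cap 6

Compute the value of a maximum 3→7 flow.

Maximum flow value: 44

augment #1: 3→0→7 bottleneck 18, total now 18
augment #2: 3→6→7 bottleneck 14, total now 32
augment #3: 3→9→2→6→7 bottleneck 4, total now 36
augment #4: 3→9→1→0→8→7 bottleneck 2, total now 38
augment #5: 3→9→5→2→8→7 bottleneck 6, total now 44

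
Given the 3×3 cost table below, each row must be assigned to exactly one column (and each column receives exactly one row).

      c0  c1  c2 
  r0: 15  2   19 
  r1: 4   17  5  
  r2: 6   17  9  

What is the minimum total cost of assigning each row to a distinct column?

Minimum assignment cost: 13

optimal assignment: row0→col1 (cost 2), row1→col2 (cost 5), row2→col0 (cost 6)
total = 2 + 5 + 6 = 13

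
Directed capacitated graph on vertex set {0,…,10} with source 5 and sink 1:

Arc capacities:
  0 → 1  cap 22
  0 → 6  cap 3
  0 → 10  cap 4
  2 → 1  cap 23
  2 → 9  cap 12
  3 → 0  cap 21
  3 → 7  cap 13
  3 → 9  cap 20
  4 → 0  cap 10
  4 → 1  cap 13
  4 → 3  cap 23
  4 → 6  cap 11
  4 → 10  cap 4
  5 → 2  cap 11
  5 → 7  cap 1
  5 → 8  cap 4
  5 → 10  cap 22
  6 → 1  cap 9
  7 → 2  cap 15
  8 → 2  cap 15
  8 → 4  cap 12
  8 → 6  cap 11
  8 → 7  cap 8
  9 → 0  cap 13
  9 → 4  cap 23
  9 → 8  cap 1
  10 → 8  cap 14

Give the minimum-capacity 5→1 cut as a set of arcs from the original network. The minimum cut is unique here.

augment #1: 5→2→1 push 11
augment #2: 5→7→2→1 push 1
augment #3: 5→8→2→1 push 4
augment #4: 5→10→8→2→1 push 7
augment #5: 5→10→8→4→1 push 7
max flow = 30; residual-reachable set from 5 gives S-side
cut edges (S→T): {(5,2), (5,7), (5,8), (10,8)} total cap 30

Min-cut arcs: {(5,2), (5,7), (5,8), (10,8)} (total capacity 30)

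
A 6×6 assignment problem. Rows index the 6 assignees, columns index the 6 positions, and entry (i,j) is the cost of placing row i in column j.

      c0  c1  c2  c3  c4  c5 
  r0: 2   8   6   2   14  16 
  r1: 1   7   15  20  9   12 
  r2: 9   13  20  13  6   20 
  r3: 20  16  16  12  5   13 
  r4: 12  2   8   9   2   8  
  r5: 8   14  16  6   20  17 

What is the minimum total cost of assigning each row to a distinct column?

Minimum assignment cost: 34

optimal assignment: row0→col2 (cost 6), row1→col0 (cost 1), row2→col4 (cost 6), row3→col5 (cost 13), row4→col1 (cost 2), row5→col3 (cost 6)
total = 6 + 1 + 6 + 13 + 2 + 6 = 34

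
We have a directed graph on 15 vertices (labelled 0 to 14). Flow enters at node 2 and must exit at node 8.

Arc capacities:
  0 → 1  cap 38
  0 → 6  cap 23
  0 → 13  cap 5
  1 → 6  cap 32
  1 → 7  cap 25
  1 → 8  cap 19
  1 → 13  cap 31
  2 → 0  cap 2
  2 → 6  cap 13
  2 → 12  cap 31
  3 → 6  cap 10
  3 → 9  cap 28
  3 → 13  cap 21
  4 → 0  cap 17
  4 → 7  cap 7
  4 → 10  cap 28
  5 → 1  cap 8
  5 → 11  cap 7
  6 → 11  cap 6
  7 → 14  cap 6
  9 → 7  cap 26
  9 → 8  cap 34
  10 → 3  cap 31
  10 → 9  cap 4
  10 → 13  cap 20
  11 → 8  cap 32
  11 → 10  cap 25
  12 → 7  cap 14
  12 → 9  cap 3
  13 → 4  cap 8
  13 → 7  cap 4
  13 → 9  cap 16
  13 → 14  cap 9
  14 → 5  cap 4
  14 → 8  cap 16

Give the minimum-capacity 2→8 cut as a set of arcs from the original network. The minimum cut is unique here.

augment #1: 2→0→1→8 push 2
augment #2: 2→6→11→8 push 6
augment #3: 2→12→9→8 push 3
augment #4: 2→12→7→14→8 push 6
max flow = 17; residual-reachable set from 2 gives S-side
cut edges (S→T): {(2,0), (6,11), (7,14), (12,9)} total cap 17

Min-cut arcs: {(2,0), (6,11), (7,14), (12,9)} (total capacity 17)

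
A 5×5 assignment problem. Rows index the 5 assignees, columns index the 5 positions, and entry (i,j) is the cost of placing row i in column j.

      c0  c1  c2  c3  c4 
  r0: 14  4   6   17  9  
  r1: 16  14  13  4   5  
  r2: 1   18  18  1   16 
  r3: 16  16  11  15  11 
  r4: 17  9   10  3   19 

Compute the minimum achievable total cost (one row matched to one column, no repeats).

optimal assignment: row0→col1 (cost 4), row1→col4 (cost 5), row2→col0 (cost 1), row3→col2 (cost 11), row4→col3 (cost 3)
total = 4 + 5 + 1 + 11 + 3 = 24

Minimum assignment cost: 24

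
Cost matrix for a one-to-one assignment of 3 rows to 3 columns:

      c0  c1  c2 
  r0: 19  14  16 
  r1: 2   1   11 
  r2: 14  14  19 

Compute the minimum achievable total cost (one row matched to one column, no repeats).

Minimum assignment cost: 31

optimal assignment: row0→col2 (cost 16), row1→col1 (cost 1), row2→col0 (cost 14)
total = 16 + 1 + 14 = 31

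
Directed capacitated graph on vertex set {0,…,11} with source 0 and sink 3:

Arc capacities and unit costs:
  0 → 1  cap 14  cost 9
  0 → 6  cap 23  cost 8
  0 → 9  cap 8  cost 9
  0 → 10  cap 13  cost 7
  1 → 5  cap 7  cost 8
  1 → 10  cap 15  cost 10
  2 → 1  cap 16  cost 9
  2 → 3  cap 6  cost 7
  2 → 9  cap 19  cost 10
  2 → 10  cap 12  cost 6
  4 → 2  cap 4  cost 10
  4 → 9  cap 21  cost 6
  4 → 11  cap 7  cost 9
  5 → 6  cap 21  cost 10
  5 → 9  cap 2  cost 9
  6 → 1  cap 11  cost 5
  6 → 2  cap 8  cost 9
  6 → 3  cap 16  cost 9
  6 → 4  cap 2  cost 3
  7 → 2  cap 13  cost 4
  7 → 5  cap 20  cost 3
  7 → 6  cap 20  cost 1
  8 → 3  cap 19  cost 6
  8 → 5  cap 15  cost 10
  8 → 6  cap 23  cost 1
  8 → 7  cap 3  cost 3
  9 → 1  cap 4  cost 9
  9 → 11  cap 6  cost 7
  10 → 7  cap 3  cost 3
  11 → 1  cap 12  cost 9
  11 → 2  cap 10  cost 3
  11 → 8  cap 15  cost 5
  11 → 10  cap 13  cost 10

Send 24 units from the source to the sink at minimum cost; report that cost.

shortest-cost path #1: 0→6→3 push 16 @ unit cost 17 (adds 272)
shortest-cost path #2: 0→10→7→2→3 push 3 @ unit cost 21 (adds 63)
shortest-cost path #3: 0→6→2→3 push 3 @ unit cost 24 (adds 72)
shortest-cost path #4: 0→9→11→8→3 push 2 @ unit cost 27 (adds 54)
total cost = 461

Minimum cost for 24 units: 461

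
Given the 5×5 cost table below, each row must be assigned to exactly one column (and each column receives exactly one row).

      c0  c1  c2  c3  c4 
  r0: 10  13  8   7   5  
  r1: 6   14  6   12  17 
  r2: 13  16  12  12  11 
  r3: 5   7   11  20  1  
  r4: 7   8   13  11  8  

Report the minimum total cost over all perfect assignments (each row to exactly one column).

optimal assignment: row0→col3 (cost 7), row1→col0 (cost 6), row2→col2 (cost 12), row3→col4 (cost 1), row4→col1 (cost 8)
total = 7 + 6 + 12 + 1 + 8 = 34

Minimum assignment cost: 34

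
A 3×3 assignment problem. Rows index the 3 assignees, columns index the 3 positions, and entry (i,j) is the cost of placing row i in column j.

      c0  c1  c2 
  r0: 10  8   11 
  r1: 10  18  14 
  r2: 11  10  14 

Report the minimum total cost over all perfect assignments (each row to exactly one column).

optimal assignment: row0→col2 (cost 11), row1→col0 (cost 10), row2→col1 (cost 10)
total = 11 + 10 + 10 = 31

Minimum assignment cost: 31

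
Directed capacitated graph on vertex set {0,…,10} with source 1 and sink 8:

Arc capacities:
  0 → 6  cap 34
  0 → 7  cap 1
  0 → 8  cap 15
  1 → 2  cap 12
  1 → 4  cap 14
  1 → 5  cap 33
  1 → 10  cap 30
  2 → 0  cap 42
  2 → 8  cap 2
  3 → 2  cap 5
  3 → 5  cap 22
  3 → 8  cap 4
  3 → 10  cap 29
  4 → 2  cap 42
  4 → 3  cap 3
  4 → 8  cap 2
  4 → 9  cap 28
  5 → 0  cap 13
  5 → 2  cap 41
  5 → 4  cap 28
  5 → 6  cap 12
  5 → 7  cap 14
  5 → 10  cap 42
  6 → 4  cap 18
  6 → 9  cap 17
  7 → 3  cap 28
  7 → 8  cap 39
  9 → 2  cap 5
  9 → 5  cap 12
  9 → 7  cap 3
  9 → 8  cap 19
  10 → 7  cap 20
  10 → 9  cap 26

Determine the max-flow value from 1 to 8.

Maximum flow value: 79

augment #1: 1→2→8 bottleneck 2, total now 2
augment #2: 1→4→8 bottleneck 2, total now 4
augment #3: 1→2→0→8 bottleneck 10, total now 14
augment #4: 1→4→3→8 bottleneck 3, total now 17
augment #5: 1→4→9→8 bottleneck 9, total now 26
augment #6: 1→5→0→8 bottleneck 5, total now 31
augment #7: 1→5→7→8 bottleneck 14, total now 45
augment #8: 1→10→7→8 bottleneck 20, total now 65
augment #9: 1→10→9→8 bottleneck 10, total now 75
augment #10: 1→5→0→7→8 bottleneck 1, total now 76
augment #11: 1→5→4→9→7→8 bottleneck 3, total now 79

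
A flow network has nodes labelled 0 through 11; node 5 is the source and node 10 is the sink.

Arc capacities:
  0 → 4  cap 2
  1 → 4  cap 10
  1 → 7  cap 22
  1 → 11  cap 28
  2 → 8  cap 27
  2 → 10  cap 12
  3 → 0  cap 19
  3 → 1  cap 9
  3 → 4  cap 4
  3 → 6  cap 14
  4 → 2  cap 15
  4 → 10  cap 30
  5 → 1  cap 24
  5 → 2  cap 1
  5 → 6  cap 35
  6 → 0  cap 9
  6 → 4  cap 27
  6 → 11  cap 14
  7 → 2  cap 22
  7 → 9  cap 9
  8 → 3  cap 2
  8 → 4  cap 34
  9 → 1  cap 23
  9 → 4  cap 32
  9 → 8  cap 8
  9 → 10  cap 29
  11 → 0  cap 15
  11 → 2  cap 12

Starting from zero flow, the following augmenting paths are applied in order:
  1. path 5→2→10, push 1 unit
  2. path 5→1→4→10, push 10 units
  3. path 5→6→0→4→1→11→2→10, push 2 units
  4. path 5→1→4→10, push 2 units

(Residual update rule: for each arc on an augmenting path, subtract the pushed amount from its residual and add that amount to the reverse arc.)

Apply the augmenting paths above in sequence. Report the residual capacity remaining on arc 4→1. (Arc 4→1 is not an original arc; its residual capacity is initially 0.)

Residual capacity of (4,1): 10

after path 1 (5→2→10, push 1): res(4,1)=0
after path 2 (5→1→4→10, push 10): res(4,1)=10
after path 3 (5→6→0→4→1→11→2→10, push 2): res(4,1)=8
after path 4 (5→1→4→10, push 2): res(4,1)=10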